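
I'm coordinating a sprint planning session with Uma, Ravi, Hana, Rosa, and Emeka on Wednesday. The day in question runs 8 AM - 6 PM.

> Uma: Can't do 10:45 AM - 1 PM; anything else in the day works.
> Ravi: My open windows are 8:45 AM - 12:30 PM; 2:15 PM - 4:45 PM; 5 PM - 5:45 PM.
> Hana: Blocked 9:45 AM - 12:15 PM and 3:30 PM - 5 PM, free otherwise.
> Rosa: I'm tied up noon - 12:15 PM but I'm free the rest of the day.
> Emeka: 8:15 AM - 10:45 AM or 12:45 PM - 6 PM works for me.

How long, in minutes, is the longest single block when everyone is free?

75

Uma free: 08:00-10:45, 13:00-18:00 (invert busy blocks within the working day).
Ravi free: 08:45-12:30, 14:15-16:45, 17:00-17:45.
Hana free: 08:00-09:45, 12:15-15:30, 17:00-18:00 (invert busy blocks within the working day).
Rosa free: 08:00-12:00, 12:15-18:00 (invert busy blocks within the working day).
Emeka free: 08:15-10:45, 12:45-18:00.
Uma ∩ Ravi: 08:45-10:45, 14:15-16:45, 17:00-17:45.
Uma ∩ Ravi ∩ Hana: 08:45-09:45, 14:15-15:30, 17:00-17:45.
Uma ∩ Ravi ∩ Hana ∩ Rosa: 08:45-09:45, 14:15-15:30, 17:00-17:45.
Uma ∩ Ravi ∩ Hana ∩ Rosa ∩ Emeka: 08:45-09:45, 14:15-15:30, 17:00-17:45.
So the common availability across everyone is 08:45-09:45, 14:15-15:30, 17:00-17:45.
The longest is 14:15-15:30 at 75 minutes.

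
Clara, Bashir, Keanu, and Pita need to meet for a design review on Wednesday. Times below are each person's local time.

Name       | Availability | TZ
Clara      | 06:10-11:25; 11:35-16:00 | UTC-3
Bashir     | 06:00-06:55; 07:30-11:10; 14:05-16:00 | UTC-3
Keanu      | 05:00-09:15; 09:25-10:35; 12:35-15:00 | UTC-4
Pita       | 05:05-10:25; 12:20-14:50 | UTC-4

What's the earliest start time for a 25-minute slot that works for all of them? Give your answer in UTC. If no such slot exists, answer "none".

09:10

Clara in UTC: 09:10-14:25, 14:35-19:00 (add 3h to convert from UTC-3).
Bashir in UTC: 09:00-09:55, 10:30-14:10, 17:05-19:00 (add 3h to convert from UTC-3).
Keanu in UTC: 09:00-13:15, 13:25-14:35, 16:35-19:00 (add 4h to convert from UTC-4).
Pita in UTC: 09:05-14:25, 16:20-18:50 (add 4h to convert from UTC-4).
Clara ∩ Bashir: 09:10-09:55, 10:30-14:10, 17:05-19:00.
Clara ∩ Bashir ∩ Keanu: 09:10-09:55, 10:30-13:15, 13:25-14:10, 17:05-19:00.
Clara ∩ Bashir ∩ Keanu ∩ Pita: 09:10-09:55, 10:30-13:15, 13:25-14:10, 17:05-18:50.
The first common window of at least 25 minutes is 09:10-09:55, so the earliest start is 09:10.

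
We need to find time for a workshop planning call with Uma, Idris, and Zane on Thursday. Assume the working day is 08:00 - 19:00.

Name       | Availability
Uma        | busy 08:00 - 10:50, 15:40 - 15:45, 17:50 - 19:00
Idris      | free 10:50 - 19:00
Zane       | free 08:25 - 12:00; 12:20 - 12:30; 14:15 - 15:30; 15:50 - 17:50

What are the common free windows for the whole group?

Uma free: 10:50-15:40, 15:45-17:50 (invert busy blocks within the working day).
Idris free: 10:50-19:00.
Zane free: 08:25-12:00, 12:20-12:30, 14:15-15:30, 15:50-17:50.
Uma ∩ Idris: 10:50-15:40, 15:45-17:50.
Uma ∩ Idris ∩ Zane: 10:50-12:00, 12:20-12:30, 14:15-15:30, 15:50-17:50.
Those are the intersection windows.

10:50-12:00, 12:20-12:30, 14:15-15:30, 15:50-17:50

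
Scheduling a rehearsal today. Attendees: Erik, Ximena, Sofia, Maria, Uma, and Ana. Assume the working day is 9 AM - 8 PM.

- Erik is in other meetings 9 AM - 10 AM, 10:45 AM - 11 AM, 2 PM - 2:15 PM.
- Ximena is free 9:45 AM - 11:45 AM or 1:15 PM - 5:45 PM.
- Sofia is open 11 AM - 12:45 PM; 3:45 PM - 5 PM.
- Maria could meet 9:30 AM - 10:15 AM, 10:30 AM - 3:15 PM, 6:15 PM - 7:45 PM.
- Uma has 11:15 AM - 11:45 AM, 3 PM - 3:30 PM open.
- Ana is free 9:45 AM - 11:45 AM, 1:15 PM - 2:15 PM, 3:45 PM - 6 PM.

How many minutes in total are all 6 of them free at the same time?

Erik free: 10:00-10:45, 11:00-14:00, 14:15-20:00 (invert busy blocks within the working day).
Ximena free: 09:45-11:45, 13:15-17:45.
Sofia free: 11:00-12:45, 15:45-17:00.
Maria free: 09:30-10:15, 10:30-15:15, 18:15-19:45.
Uma free: 11:15-11:45, 15:00-15:30.
Ana free: 09:45-11:45, 13:15-14:15, 15:45-18:00.
Erik ∩ Ximena: 10:00-10:45, 11:00-11:45, 13:15-14:00, 14:15-17:45.
Erik ∩ Ximena ∩ Sofia: 11:00-11:45, 15:45-17:00.
Erik ∩ Ximena ∩ Sofia ∩ Maria: 11:00-11:45.
Erik ∩ Ximena ∩ Sofia ∩ Maria ∩ Uma: 11:15-11:45.
Erik ∩ Ximena ∩ Sofia ∩ Maria ∩ Uma ∩ Ana: 11:15-11:45.
That's a single block of 30 minutes.

30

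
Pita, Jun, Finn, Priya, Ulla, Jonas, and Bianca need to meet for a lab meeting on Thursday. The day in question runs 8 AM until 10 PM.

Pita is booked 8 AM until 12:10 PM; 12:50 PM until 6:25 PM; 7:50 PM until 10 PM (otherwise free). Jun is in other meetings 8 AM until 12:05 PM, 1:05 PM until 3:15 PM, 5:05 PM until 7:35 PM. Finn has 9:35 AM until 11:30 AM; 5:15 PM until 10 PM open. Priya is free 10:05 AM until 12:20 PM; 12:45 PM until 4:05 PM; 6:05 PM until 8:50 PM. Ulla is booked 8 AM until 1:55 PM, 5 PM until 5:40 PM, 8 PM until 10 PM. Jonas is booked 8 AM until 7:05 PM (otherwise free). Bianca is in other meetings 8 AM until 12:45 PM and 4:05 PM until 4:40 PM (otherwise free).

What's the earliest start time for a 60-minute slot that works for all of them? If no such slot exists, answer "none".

none

Pita free: 12:10-12:50, 18:25-19:50 (invert busy blocks within the working day).
Jun free: 12:05-13:05, 15:15-17:05, 19:35-22:00 (invert busy blocks within the working day).
Finn free: 09:35-11:30, 17:15-22:00.
Priya free: 10:05-12:20, 12:45-16:05, 18:05-20:50.
Ulla free: 13:55-17:00, 17:40-20:00 (invert busy blocks within the working day).
Jonas free: 19:05-22:00 (invert busy blocks within the working day).
Bianca free: 12:45-16:05, 16:40-22:00 (invert busy blocks within the working day).
Pita ∩ Jun: 12:10-12:50, 19:35-19:50.
Pita ∩ Jun ∩ Finn: 19:35-19:50.
Pita ∩ Jun ∩ Finn ∩ Priya: 19:35-19:50.
Pita ∩ Jun ∩ Finn ∩ Priya ∩ Ulla: 19:35-19:50.
Pita ∩ Jun ∩ Finn ∩ Priya ∩ Ulla ∩ Jonas: 19:35-19:50.
Pita ∩ Jun ∩ Finn ∩ Priya ∩ Ulla ∩ Jonas ∩ Bianca: 19:35-19:50.
No common window is at least 60 minutes long.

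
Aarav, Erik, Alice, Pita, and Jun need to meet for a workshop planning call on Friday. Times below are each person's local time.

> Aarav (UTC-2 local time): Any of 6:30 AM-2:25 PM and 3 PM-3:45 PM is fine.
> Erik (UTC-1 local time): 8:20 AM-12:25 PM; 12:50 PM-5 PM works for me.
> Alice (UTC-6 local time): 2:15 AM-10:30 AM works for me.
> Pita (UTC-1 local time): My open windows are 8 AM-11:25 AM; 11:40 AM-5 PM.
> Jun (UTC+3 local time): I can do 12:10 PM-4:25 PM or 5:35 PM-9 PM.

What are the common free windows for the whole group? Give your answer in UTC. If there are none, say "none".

09:20-12:25, 12:40-13:25, 14:35-16:25

Aarav in UTC: 08:30-16:25, 17:00-17:45 (add 2h to convert from UTC-2).
Erik in UTC: 09:20-13:25, 13:50-18:00 (add 1h to convert from UTC-1).
Alice in UTC: 08:15-16:30 (add 6h to convert from UTC-6).
Pita in UTC: 09:00-12:25, 12:40-18:00 (add 1h to convert from UTC-1).
Jun in UTC: 09:10-13:25, 14:35-18:00 (subtract 3h to convert from UTC+3).
Aarav ∩ Erik: 09:20-13:25, 13:50-16:25, 17:00-17:45.
Aarav ∩ Erik ∩ Alice: 09:20-13:25, 13:50-16:25.
Aarav ∩ Erik ∩ Alice ∩ Pita: 09:20-12:25, 12:40-13:25, 13:50-16:25.
Aarav ∩ Erik ∩ Alice ∩ Pita ∩ Jun: 09:20-12:25, 12:40-13:25, 14:35-16:25.
Those are the intersection windows.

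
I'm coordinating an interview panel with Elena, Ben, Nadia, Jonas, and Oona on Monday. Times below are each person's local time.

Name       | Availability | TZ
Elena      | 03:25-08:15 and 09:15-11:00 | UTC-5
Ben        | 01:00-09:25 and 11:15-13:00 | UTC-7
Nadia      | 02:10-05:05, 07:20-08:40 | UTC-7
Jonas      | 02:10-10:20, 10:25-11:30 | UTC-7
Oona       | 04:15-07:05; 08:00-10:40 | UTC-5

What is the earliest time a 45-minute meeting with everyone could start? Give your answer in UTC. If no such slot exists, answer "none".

09:15

Elena in UTC: 08:25-13:15, 14:15-16:00 (add 5h to convert from UTC-5).
Ben in UTC: 08:00-16:25, 18:15-20:00 (add 7h to convert from UTC-7).
Nadia in UTC: 09:10-12:05, 14:20-15:40 (add 7h to convert from UTC-7).
Jonas in UTC: 09:10-17:20, 17:25-18:30 (add 7h to convert from UTC-7).
Oona in UTC: 09:15-12:05, 13:00-15:40 (add 5h to convert from UTC-5).
Elena ∩ Ben: 08:25-13:15, 14:15-16:00.
Elena ∩ Ben ∩ Nadia: 09:10-12:05, 14:20-15:40.
Elena ∩ Ben ∩ Nadia ∩ Jonas: 09:10-12:05, 14:20-15:40.
Elena ∩ Ben ∩ Nadia ∩ Jonas ∩ Oona: 09:15-12:05, 14:20-15:40.
Those are the intersection windows.
The first common window of at least 45 minutes is 09:15-12:05, so the earliest start is 09:15.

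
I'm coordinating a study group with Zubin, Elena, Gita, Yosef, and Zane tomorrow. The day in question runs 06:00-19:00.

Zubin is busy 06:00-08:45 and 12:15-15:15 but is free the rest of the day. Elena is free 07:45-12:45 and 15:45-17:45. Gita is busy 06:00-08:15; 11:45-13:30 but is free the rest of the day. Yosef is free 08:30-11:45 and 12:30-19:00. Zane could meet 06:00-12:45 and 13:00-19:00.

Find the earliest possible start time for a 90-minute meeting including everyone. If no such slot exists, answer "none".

Zubin free: 08:45-12:15, 15:15-19:00 (invert busy blocks within the working day).
Elena free: 07:45-12:45, 15:45-17:45.
Gita free: 08:15-11:45, 13:30-19:00 (invert busy blocks within the working day).
Yosef free: 08:30-11:45, 12:30-19:00.
Zane free: 06:00-12:45, 13:00-19:00.
Zubin ∩ Elena: 08:45-12:15, 15:45-17:45.
Zubin ∩ Elena ∩ Gita: 08:45-11:45, 15:45-17:45.
Zubin ∩ Elena ∩ Gita ∩ Yosef: 08:45-11:45, 15:45-17:45.
Zubin ∩ Elena ∩ Gita ∩ Yosef ∩ Zane: 08:45-11:45, 15:45-17:45.
Those are the intersection windows.
The first common window of at least 90 minutes is 08:45-11:45, so the earliest start is 08:45.

08:45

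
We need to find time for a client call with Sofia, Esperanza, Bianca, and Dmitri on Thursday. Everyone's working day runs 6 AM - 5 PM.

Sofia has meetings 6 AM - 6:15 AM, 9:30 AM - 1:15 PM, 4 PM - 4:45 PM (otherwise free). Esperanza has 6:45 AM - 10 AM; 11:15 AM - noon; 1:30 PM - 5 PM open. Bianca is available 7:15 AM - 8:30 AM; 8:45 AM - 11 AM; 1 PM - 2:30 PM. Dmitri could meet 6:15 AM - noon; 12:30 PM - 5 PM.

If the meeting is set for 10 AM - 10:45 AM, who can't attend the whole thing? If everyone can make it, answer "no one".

Sofia free: 06:15-09:30, 13:15-16:00, 16:45-17:00 (invert busy blocks within the working day).
Esperanza free: 06:45-10:00, 11:15-12:00, 13:30-17:00.
Bianca free: 07:15-08:30, 08:45-11:00, 13:00-14:30.
Dmitri free: 06:15-12:00, 12:30-17:00.
Sofia: not fully free for 10:00-10:45. Esperanza: not fully free for 10:00-10:45. Bianca: free for 10:00-10:45. Dmitri: free for 10:00-10:45.

Esperanza, Sofia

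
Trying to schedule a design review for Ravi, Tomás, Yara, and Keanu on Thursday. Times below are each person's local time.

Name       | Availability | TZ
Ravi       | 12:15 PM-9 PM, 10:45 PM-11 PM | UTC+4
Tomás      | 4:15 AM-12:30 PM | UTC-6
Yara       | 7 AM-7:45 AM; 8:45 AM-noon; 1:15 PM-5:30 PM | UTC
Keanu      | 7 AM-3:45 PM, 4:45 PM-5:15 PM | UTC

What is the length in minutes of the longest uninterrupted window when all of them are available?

150

Ravi in UTC: 08:15-17:00, 18:45-19:00 (subtract 4h to convert from UTC+4).
Tomás in UTC: 10:15-18:30 (add 6h to convert from UTC-6).
Yara in UTC: 07:00-07:45, 08:45-12:00, 13:15-17:30.
Keanu in UTC: 07:00-15:45, 16:45-17:15.
Ravi ∩ Tomás: 10:15-17:00.
Ravi ∩ Tomás ∩ Yara: 10:15-12:00, 13:15-17:00.
Ravi ∩ Tomás ∩ Yara ∩ Keanu: 10:15-12:00, 13:15-15:45, 16:45-17:00.
The longest is 13:15-15:45 at 150 minutes.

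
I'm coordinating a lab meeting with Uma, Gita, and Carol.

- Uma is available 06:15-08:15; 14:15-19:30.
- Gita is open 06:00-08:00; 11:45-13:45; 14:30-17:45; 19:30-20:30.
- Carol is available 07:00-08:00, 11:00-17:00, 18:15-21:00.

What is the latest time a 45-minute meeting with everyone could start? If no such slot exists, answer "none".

16:15

Uma ∩ Gita: 06:15-08:00, 14:30-17:45.
Uma ∩ Gita ∩ Carol: 07:00-08:00, 14:30-17:00.
The last common window of at least 45 minutes is 14:30-17:00; a 45-minute meeting can start as late as 16:15 and still end by 17:00.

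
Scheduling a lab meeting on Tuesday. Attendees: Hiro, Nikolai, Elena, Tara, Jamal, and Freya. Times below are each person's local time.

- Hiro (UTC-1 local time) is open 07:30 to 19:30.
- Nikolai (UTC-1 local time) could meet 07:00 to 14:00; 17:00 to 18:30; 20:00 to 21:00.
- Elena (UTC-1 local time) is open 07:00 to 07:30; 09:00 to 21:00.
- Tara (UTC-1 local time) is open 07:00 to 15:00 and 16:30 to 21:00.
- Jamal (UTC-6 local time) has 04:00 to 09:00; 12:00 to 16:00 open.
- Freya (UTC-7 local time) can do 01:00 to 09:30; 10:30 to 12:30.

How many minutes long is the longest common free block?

Hiro in UTC: 08:30-20:30 (add 1h to convert from UTC-1).
Nikolai in UTC: 08:00-15:00, 18:00-19:30, 21:00-22:00 (add 1h to convert from UTC-1).
Elena in UTC: 08:00-08:30, 10:00-22:00 (add 1h to convert from UTC-1).
Tara in UTC: 08:00-16:00, 17:30-22:00 (add 1h to convert from UTC-1).
Jamal in UTC: 10:00-15:00, 18:00-22:00 (add 6h to convert from UTC-6).
Freya in UTC: 08:00-16:30, 17:30-19:30 (add 7h to convert from UTC-7).
Hiro ∩ Nikolai: 08:30-15:00, 18:00-19:30.
Hiro ∩ Nikolai ∩ Elena: 10:00-15:00, 18:00-19:30.
Hiro ∩ Nikolai ∩ Elena ∩ Tara: 10:00-15:00, 18:00-19:30.
Hiro ∩ Nikolai ∩ Elena ∩ Tara ∩ Jamal: 10:00-15:00, 18:00-19:30.
Hiro ∩ Nikolai ∩ Elena ∩ Tara ∩ Jamal ∩ Freya: 10:00-15:00, 18:00-19:30.
The longest is 10:00-15:00 at 300 minutes.

300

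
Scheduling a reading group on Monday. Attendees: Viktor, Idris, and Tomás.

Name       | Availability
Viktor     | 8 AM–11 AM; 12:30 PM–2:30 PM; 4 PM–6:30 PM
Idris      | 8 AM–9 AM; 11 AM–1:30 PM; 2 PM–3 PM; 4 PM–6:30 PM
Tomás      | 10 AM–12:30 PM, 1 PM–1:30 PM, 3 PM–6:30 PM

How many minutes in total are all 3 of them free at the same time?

180

Viktor ∩ Idris: 08:00-09:00, 12:30-13:30, 14:00-14:30, 16:00-18:30.
Viktor ∩ Idris ∩ Tomás: 13:00-13:30, 16:00-18:30.
So the common availability across everyone is 13:00-13:30, 16:00-18:30.
Summing the common windows: 30 + 150 = 180 minutes.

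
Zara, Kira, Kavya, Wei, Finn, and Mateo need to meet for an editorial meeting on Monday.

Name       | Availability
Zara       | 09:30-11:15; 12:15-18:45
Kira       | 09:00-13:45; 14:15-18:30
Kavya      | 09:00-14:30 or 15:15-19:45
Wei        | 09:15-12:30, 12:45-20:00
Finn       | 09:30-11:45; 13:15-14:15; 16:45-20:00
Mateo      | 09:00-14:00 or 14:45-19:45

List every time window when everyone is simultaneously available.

09:30-11:15, 13:15-13:45, 16:45-18:30

Zara ∩ Kira: 09:30-11:15, 12:15-13:45, 14:15-18:30.
Zara ∩ Kira ∩ Kavya: 09:30-11:15, 12:15-13:45, 14:15-14:30, 15:15-18:30.
Zara ∩ Kira ∩ Kavya ∩ Wei: 09:30-11:15, 12:15-12:30, 12:45-13:45, 14:15-14:30, 15:15-18:30.
Zara ∩ Kira ∩ Kavya ∩ Wei ∩ Finn: 09:30-11:15, 13:15-13:45, 16:45-18:30.
Zara ∩ Kira ∩ Kavya ∩ Wei ∩ Finn ∩ Mateo: 09:30-11:15, 13:15-13:45, 16:45-18:30.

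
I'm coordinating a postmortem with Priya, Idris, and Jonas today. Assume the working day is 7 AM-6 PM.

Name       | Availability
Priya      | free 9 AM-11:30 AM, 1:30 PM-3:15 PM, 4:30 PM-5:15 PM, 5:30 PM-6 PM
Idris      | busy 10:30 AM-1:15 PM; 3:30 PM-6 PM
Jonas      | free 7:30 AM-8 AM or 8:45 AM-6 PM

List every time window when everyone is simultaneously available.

Priya free: 09:00-11:30, 13:30-15:15, 16:30-17:15, 17:30-18:00.
Idris free: 07:00-10:30, 13:15-15:30 (invert busy blocks within the working day).
Jonas free: 07:30-08:00, 08:45-18:00.
Priya ∩ Idris: 09:00-10:30, 13:30-15:15.
Priya ∩ Idris ∩ Jonas: 09:00-10:30, 13:30-15:15.

09:00-10:30, 13:30-15:15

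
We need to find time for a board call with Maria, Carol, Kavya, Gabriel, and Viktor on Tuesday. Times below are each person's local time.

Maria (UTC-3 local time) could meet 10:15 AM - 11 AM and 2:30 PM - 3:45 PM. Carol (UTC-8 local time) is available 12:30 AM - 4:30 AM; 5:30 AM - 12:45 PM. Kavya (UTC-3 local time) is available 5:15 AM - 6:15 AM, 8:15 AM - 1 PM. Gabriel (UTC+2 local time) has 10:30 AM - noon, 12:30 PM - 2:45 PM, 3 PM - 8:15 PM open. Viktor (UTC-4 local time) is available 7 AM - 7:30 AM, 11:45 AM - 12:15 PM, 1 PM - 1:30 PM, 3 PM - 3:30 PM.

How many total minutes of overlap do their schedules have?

0

Maria in UTC: 13:15-14:00, 17:30-18:45 (add 3h to convert from UTC-3).
Carol in UTC: 08:30-12:30, 13:30-20:45 (add 8h to convert from UTC-8).
Kavya in UTC: 08:15-09:15, 11:15-16:00 (add 3h to convert from UTC-3).
Gabriel in UTC: 08:30-10:00, 10:30-12:45, 13:00-18:15 (subtract 2h to convert from UTC+2).
Viktor in UTC: 11:00-11:30, 15:45-16:15, 17:00-17:30, 19:00-19:30 (add 4h to convert from UTC-4).
Maria ∩ Carol: 13:30-14:00, 17:30-18:45.
Maria ∩ Carol ∩ Kavya: 13:30-14:00.
Maria ∩ Carol ∩ Kavya ∩ Gabriel: 13:30-14:00.
Maria ∩ Carol ∩ Kavya ∩ Gabriel ∩ Viktor: ∅.
There is no time when everyone is free.
There is no common window, so the total is 0 minutes.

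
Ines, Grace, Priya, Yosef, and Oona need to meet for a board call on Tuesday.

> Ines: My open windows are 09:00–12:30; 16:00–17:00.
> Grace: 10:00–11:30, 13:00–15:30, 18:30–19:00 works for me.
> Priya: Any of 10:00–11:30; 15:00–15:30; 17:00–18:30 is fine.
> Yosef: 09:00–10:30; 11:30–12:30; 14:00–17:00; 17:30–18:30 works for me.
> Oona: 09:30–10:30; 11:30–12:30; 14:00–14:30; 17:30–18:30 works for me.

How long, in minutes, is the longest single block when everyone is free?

30

Ines ∩ Grace: 10:00-11:30.
Ines ∩ Grace ∩ Priya: 10:00-11:30.
Ines ∩ Grace ∩ Priya ∩ Yosef: 10:00-10:30.
Ines ∩ Grace ∩ Priya ∩ Yosef ∩ Oona: 10:00-10:30.
Those are the intersection windows.
The longest is 10:00-10:30 at 30 minutes.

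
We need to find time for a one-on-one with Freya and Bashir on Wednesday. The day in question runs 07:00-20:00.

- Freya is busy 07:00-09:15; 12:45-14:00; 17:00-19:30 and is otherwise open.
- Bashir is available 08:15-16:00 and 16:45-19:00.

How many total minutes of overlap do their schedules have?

Freya free: 09:15-12:45, 14:00-17:00, 19:30-20:00 (invert busy blocks within the working day).
Bashir free: 08:15-16:00, 16:45-19:00.
Freya ∩ Bashir: 09:15-12:45, 14:00-16:00, 16:45-17:00.
Summing the common windows: 210 + 120 + 15 = 345 minutes.

345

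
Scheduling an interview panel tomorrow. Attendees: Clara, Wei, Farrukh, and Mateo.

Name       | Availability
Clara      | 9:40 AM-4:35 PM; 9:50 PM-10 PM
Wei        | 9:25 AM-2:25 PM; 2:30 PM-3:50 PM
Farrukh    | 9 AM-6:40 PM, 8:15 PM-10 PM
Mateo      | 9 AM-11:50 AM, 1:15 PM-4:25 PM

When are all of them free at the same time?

09:40-11:50, 13:15-14:25, 14:30-15:50

Clara ∩ Wei: 09:40-14:25, 14:30-15:50.
Clara ∩ Wei ∩ Farrukh: 09:40-14:25, 14:30-15:50.
Clara ∩ Wei ∩ Farrukh ∩ Mateo: 09:40-11:50, 13:15-14:25, 14:30-15:50.
Those are the intersection windows.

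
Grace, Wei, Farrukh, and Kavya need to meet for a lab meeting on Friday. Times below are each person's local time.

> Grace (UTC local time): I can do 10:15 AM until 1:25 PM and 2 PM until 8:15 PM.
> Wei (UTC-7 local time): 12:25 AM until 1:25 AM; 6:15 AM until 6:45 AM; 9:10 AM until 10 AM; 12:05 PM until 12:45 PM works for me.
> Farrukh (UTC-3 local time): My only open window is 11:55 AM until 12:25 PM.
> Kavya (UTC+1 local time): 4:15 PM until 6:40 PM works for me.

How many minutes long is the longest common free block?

0

Grace in UTC: 10:15-13:25, 14:00-20:15.
Wei in UTC: 07:25-08:25, 13:15-13:45, 16:10-17:00, 19:05-19:45 (add 7h to convert from UTC-7).
Farrukh in UTC: 14:55-15:25 (add 3h to convert from UTC-3).
Kavya in UTC: 15:15-17:40 (subtract 1h to convert from UTC+1).
Grace ∩ Wei: 13:15-13:25, 16:10-17:00, 19:05-19:45.
Grace ∩ Wei ∩ Farrukh: ∅.
Grace ∩ Wei ∩ Farrukh ∩ Kavya: ∅.
There is no time when everyone is free.
No common window exists, so the longest block is 0 minutes.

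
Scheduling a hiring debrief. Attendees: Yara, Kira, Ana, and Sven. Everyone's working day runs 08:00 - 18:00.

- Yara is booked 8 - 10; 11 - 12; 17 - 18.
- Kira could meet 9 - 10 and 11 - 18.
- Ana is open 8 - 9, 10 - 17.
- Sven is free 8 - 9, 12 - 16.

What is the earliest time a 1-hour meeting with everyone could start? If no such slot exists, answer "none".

12:00

Yara free: 10:00-11:00, 12:00-17:00 (invert busy blocks within the working day).
Kira free: 09:00-10:00, 11:00-18:00.
Ana free: 08:00-09:00, 10:00-17:00.
Sven free: 08:00-09:00, 12:00-16:00.
Yara ∩ Kira: 12:00-17:00.
Yara ∩ Kira ∩ Ana: 12:00-17:00.
Yara ∩ Kira ∩ Ana ∩ Sven: 12:00-16:00.
Those are the intersection windows.
The first common window of at least 60 minutes is 12:00-16:00, so the earliest start is 12:00.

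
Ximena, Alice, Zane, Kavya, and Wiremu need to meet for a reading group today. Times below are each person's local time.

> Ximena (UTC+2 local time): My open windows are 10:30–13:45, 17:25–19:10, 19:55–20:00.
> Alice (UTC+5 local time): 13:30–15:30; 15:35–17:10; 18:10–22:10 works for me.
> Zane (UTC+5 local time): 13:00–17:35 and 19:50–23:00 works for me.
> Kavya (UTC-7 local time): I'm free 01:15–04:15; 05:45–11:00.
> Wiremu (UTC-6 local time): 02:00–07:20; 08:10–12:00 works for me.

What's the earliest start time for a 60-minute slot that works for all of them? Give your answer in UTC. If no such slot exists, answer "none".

08:30

Ximena in UTC: 08:30-11:45, 15:25-17:10, 17:55-18:00 (subtract 2h to convert from UTC+2).
Alice in UTC: 08:30-10:30, 10:35-12:10, 13:10-17:10 (subtract 5h to convert from UTC+5).
Zane in UTC: 08:00-12:35, 14:50-18:00 (subtract 5h to convert from UTC+5).
Kavya in UTC: 08:15-11:15, 12:45-18:00 (add 7h to convert from UTC-7).
Wiremu in UTC: 08:00-13:20, 14:10-18:00 (add 6h to convert from UTC-6).
Ximena ∩ Alice: 08:30-10:30, 10:35-11:45, 15:25-17:10.
Ximena ∩ Alice ∩ Zane: 08:30-10:30, 10:35-11:45, 15:25-17:10.
Ximena ∩ Alice ∩ Zane ∩ Kavya: 08:30-10:30, 10:35-11:15, 15:25-17:10.
Ximena ∩ Alice ∩ Zane ∩ Kavya ∩ Wiremu: 08:30-10:30, 10:35-11:15, 15:25-17:10.
The first common window of at least 60 minutes is 08:30-10:30, so the earliest start is 08:30.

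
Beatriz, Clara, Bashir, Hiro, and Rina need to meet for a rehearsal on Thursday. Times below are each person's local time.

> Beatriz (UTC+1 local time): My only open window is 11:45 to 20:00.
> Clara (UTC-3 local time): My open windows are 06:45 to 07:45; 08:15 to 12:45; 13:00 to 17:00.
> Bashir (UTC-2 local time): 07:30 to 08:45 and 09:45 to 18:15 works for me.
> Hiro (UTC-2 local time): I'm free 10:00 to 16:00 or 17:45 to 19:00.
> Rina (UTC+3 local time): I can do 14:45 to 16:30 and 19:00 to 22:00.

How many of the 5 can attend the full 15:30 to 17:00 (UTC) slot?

3

Beatriz in UTC: 10:45-19:00 (subtract 1h to convert from UTC+1).
Clara in UTC: 09:45-10:45, 11:15-15:45, 16:00-20:00 (add 3h to convert from UTC-3).
Bashir in UTC: 09:30-10:45, 11:45-20:15 (add 2h to convert from UTC-2).
Hiro in UTC: 12:00-18:00, 19:45-21:00 (add 2h to convert from UTC-2).
Rina in UTC: 11:45-13:30, 16:00-19:00 (subtract 3h to convert from UTC+3).
Beatriz, Bashir, and Hiro can make the full 15:30-17:00 slot — that's 3.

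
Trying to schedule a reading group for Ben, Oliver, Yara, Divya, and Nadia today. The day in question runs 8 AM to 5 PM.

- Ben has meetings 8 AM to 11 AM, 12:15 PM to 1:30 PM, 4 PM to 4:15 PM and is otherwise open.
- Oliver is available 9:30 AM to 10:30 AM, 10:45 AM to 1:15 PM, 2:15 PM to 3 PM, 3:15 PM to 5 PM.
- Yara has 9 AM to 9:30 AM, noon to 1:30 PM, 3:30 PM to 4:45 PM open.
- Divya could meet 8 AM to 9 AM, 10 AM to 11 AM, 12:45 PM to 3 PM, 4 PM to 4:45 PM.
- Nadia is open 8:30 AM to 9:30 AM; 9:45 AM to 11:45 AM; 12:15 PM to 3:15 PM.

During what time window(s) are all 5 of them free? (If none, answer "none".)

Ben free: 11:00-12:15, 13:30-16:00, 16:15-17:00 (invert busy blocks within the working day).
Oliver free: 09:30-10:30, 10:45-13:15, 14:15-15:00, 15:15-17:00.
Yara free: 09:00-09:30, 12:00-13:30, 15:30-16:45.
Divya free: 08:00-09:00, 10:00-11:00, 12:45-15:00, 16:00-16:45.
Nadia free: 08:30-09:30, 09:45-11:45, 12:15-15:15.
Ben ∩ Oliver: 11:00-12:15, 14:15-15:00, 15:15-16:00, 16:15-17:00.
Ben ∩ Oliver ∩ Yara: 12:00-12:15, 15:30-16:00, 16:15-16:45.
Ben ∩ Oliver ∩ Yara ∩ Divya: 16:15-16:45.
Ben ∩ Oliver ∩ Yara ∩ Divya ∩ Nadia: ∅.
There is no time when everyone is free.

none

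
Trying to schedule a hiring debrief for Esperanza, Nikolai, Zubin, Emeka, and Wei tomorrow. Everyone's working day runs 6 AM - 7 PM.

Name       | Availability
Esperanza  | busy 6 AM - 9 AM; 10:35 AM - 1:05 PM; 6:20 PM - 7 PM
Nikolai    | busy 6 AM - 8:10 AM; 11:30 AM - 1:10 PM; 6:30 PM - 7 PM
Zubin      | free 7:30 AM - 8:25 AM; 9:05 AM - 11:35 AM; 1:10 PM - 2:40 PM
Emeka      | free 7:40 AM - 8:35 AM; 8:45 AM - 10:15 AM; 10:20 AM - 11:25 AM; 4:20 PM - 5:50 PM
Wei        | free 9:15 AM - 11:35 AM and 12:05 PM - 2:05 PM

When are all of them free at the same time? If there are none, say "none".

Esperanza free: 09:00-10:35, 13:05-18:20 (invert busy blocks within the working day).
Nikolai free: 08:10-11:30, 13:10-18:30 (invert busy blocks within the working day).
Zubin free: 07:30-08:25, 09:05-11:35, 13:10-14:40.
Emeka free: 07:40-08:35, 08:45-10:15, 10:20-11:25, 16:20-17:50.
Wei free: 09:15-11:35, 12:05-14:05.
Esperanza ∩ Nikolai: 09:00-10:35, 13:10-18:20.
Esperanza ∩ Nikolai ∩ Zubin: 09:05-10:35, 13:10-14:40.
Esperanza ∩ Nikolai ∩ Zubin ∩ Emeka: 09:05-10:15, 10:20-10:35.
Esperanza ∩ Nikolai ∩ Zubin ∩ Emeka ∩ Wei: 09:15-10:15, 10:20-10:35.

09:15-10:15, 10:20-10:35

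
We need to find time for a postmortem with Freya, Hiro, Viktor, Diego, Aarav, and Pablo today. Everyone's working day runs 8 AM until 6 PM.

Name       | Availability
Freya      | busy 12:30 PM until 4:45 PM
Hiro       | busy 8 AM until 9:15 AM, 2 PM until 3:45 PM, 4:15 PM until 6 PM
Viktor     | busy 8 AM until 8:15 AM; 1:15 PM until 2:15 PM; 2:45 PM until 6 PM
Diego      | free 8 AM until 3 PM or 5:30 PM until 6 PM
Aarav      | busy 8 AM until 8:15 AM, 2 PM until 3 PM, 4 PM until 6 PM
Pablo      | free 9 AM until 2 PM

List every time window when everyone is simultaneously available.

09:15-12:30

Freya free: 08:00-12:30, 16:45-18:00 (invert busy blocks within the working day).
Hiro free: 09:15-14:00, 15:45-16:15 (invert busy blocks within the working day).
Viktor free: 08:15-13:15, 14:15-14:45 (invert busy blocks within the working day).
Diego free: 08:00-15:00, 17:30-18:00.
Aarav free: 08:15-14:00, 15:00-16:00 (invert busy blocks within the working day).
Pablo free: 09:00-14:00.
Freya ∩ Hiro: 09:15-12:30.
Freya ∩ Hiro ∩ Viktor: 09:15-12:30.
Freya ∩ Hiro ∩ Viktor ∩ Diego: 09:15-12:30.
Freya ∩ Hiro ∩ Viktor ∩ Diego ∩ Aarav: 09:15-12:30.
Freya ∩ Hiro ∩ Viktor ∩ Diego ∩ Aarav ∩ Pablo: 09:15-12:30.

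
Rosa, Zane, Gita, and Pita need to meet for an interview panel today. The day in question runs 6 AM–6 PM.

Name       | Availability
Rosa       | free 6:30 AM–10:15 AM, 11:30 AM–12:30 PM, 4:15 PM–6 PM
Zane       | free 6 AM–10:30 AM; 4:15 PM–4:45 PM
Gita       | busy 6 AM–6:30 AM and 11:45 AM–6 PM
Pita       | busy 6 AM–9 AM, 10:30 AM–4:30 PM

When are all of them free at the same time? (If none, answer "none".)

09:00-10:15

Rosa free: 06:30-10:15, 11:30-12:30, 16:15-18:00.
Zane free: 06:00-10:30, 16:15-16:45.
Gita free: 06:30-11:45 (invert busy blocks within the working day).
Pita free: 09:00-10:30, 16:30-18:00 (invert busy blocks within the working day).
Rosa ∩ Zane: 06:30-10:15, 16:15-16:45.
Rosa ∩ Zane ∩ Gita: 06:30-10:15.
Rosa ∩ Zane ∩ Gita ∩ Pita: 09:00-10:15.
Those are the intersection windows.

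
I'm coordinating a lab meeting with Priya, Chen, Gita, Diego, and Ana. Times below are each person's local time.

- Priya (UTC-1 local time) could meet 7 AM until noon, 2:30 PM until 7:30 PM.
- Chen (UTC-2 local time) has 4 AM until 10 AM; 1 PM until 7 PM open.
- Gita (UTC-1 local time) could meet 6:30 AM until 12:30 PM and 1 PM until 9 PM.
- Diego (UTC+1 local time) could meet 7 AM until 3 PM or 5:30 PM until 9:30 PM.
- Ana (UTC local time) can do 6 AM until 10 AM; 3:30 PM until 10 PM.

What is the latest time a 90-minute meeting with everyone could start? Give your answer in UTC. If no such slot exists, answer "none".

Priya in UTC: 08:00-13:00, 15:30-20:30 (add 1h to convert from UTC-1).
Chen in UTC: 06:00-12:00, 15:00-21:00 (add 2h to convert from UTC-2).
Gita in UTC: 07:30-13:30, 14:00-22:00 (add 1h to convert from UTC-1).
Diego in UTC: 06:00-14:00, 16:30-20:30 (subtract 1h to convert from UTC+1).
Ana in UTC: 06:00-10:00, 15:30-22:00.
Priya ∩ Chen: 08:00-12:00, 15:30-20:30.
Priya ∩ Chen ∩ Gita: 08:00-12:00, 15:30-20:30.
Priya ∩ Chen ∩ Gita ∩ Diego: 08:00-12:00, 16:30-20:30.
Priya ∩ Chen ∩ Gita ∩ Diego ∩ Ana: 08:00-10:00, 16:30-20:30.
The last common window of at least 90 minutes is 16:30-20:30; a 90-minute meeting can start as late as 19:00 and still end by 20:30.

19:00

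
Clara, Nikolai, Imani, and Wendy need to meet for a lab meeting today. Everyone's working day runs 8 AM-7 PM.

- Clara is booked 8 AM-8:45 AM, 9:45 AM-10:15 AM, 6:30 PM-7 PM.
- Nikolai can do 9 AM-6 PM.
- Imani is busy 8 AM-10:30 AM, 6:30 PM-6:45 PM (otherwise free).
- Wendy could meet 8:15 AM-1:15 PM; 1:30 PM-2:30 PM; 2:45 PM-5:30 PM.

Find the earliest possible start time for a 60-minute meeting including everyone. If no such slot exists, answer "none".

Clara free: 08:45-09:45, 10:15-18:30 (invert busy blocks within the working day).
Nikolai free: 09:00-18:00.
Imani free: 10:30-18:30, 18:45-19:00 (invert busy blocks within the working day).
Wendy free: 08:15-13:15, 13:30-14:30, 14:45-17:30.
Clara ∩ Nikolai: 09:00-09:45, 10:15-18:00.
Clara ∩ Nikolai ∩ Imani: 10:30-18:00.
Clara ∩ Nikolai ∩ Imani ∩ Wendy: 10:30-13:15, 13:30-14:30, 14:45-17:30.
Those are the intersection windows.
The first common window of at least 60 minutes is 10:30-13:15, so the earliest start is 10:30.

10:30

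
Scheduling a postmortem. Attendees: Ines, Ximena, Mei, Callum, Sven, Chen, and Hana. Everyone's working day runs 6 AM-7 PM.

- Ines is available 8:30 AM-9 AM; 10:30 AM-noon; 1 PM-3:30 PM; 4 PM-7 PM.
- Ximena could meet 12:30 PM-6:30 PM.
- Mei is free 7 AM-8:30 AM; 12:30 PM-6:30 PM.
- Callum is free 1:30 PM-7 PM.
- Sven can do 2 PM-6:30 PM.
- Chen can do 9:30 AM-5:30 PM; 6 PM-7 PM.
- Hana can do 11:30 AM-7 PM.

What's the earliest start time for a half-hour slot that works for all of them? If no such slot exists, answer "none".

14:00

Ines ∩ Ximena: 13:00-15:30, 16:00-18:30.
Ines ∩ Ximena ∩ Mei: 13:00-15:30, 16:00-18:30.
Ines ∩ Ximena ∩ Mei ∩ Callum: 13:30-15:30, 16:00-18:30.
Ines ∩ Ximena ∩ Mei ∩ Callum ∩ Sven: 14:00-15:30, 16:00-18:30.
Ines ∩ Ximena ∩ Mei ∩ Callum ∩ Sven ∩ Chen: 14:00-15:30, 16:00-17:30, 18:00-18:30.
Ines ∩ Ximena ∩ Mei ∩ Callum ∩ Sven ∩ Chen ∩ Hana: 14:00-15:30, 16:00-17:30, 18:00-18:30.
The first common window of at least 30 minutes is 14:00-15:30, so the earliest start is 14:00.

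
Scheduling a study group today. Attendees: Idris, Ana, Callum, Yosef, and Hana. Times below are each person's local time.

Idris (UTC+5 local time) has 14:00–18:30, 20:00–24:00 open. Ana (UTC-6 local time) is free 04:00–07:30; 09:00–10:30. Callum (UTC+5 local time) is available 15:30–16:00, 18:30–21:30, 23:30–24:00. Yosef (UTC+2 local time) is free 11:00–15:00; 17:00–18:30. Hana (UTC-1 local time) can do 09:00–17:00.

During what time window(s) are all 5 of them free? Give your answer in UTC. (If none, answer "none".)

Idris in UTC: 09:00-13:30, 15:00-19:00 (subtract 5h to convert from UTC+5).
Ana in UTC: 10:00-13:30, 15:00-16:30 (add 6h to convert from UTC-6).
Callum in UTC: 10:30-11:00, 13:30-16:30, 18:30-19:00 (subtract 5h to convert from UTC+5).
Yosef in UTC: 09:00-13:00, 15:00-16:30 (subtract 2h to convert from UTC+2).
Hana in UTC: 10:00-18:00 (add 1h to convert from UTC-1).
Idris ∩ Ana: 10:00-13:30, 15:00-16:30.
Idris ∩ Ana ∩ Callum: 10:30-11:00, 15:00-16:30.
Idris ∩ Ana ∩ Callum ∩ Yosef: 10:30-11:00, 15:00-16:30.
Idris ∩ Ana ∩ Callum ∩ Yosef ∩ Hana: 10:30-11:00, 15:00-16:30.

10:30-11:00, 15:00-16:30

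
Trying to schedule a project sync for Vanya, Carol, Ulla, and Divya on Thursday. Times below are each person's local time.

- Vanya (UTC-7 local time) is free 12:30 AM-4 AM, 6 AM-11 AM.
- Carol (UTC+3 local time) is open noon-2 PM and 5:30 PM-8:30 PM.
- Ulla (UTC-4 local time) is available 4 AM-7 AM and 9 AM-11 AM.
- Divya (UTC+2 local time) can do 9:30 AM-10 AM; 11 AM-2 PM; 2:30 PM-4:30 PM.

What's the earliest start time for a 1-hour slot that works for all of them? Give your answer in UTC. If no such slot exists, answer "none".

09:00

Vanya in UTC: 07:30-11:00, 13:00-18:00 (add 7h to convert from UTC-7).
Carol in UTC: 09:00-11:00, 14:30-17:30 (subtract 3h to convert from UTC+3).
Ulla in UTC: 08:00-11:00, 13:00-15:00 (add 4h to convert from UTC-4).
Divya in UTC: 07:30-08:00, 09:00-12:00, 12:30-14:30 (subtract 2h to convert from UTC+2).
Vanya ∩ Carol: 09:00-11:00, 14:30-17:30.
Vanya ∩ Carol ∩ Ulla: 09:00-11:00, 14:30-15:00.
Vanya ∩ Carol ∩ Ulla ∩ Divya: 09:00-11:00.
The first common window of at least 60 minutes is 09:00-11:00, so the earliest start is 09:00.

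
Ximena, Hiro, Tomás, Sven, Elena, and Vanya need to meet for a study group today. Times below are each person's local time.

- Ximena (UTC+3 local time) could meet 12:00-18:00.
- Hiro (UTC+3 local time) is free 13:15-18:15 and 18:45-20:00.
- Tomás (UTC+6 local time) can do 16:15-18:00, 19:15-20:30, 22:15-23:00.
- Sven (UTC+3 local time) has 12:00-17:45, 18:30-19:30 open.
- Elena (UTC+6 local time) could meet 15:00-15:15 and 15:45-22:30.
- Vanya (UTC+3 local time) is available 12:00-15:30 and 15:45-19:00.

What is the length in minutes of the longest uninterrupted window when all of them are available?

105

Ximena in UTC: 09:00-15:00 (subtract 3h to convert from UTC+3).
Hiro in UTC: 10:15-15:15, 15:45-17:00 (subtract 3h to convert from UTC+3).
Tomás in UTC: 10:15-12:00, 13:15-14:30, 16:15-17:00 (subtract 6h to convert from UTC+6).
Sven in UTC: 09:00-14:45, 15:30-16:30 (subtract 3h to convert from UTC+3).
Elena in UTC: 09:00-09:15, 09:45-16:30 (subtract 6h to convert from UTC+6).
Vanya in UTC: 09:00-12:30, 12:45-16:00 (subtract 3h to convert from UTC+3).
Ximena ∩ Hiro: 10:15-15:00.
Ximena ∩ Hiro ∩ Tomás: 10:15-12:00, 13:15-14:30.
Ximena ∩ Hiro ∩ Tomás ∩ Sven: 10:15-12:00, 13:15-14:30.
Ximena ∩ Hiro ∩ Tomás ∩ Sven ∩ Elena: 10:15-12:00, 13:15-14:30.
Ximena ∩ Hiro ∩ Tomás ∩ Sven ∩ Elena ∩ Vanya: 10:15-12:00, 13:15-14:30.
Those are the intersection windows.
The longest is 10:15-12:00 at 105 minutes.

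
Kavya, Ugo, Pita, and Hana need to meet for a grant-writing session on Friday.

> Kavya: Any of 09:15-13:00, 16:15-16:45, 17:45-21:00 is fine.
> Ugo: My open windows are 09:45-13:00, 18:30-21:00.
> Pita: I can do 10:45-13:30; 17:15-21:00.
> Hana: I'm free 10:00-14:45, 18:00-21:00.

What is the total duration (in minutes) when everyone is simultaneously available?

Kavya ∩ Ugo: 09:45-13:00, 18:30-21:00.
Kavya ∩ Ugo ∩ Pita: 10:45-13:00, 18:30-21:00.
Kavya ∩ Ugo ∩ Pita ∩ Hana: 10:45-13:00, 18:30-21:00.
So the common availability across everyone is 10:45-13:00, 18:30-21:00.
Summing the common windows: 135 + 150 = 285 minutes.

285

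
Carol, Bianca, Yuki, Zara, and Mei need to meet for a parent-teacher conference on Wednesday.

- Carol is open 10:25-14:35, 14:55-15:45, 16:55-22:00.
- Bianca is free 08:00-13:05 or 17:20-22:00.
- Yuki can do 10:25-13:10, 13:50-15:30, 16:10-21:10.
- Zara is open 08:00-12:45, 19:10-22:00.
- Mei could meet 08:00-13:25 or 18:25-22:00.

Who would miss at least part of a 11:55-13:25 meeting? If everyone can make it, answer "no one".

Carol: free for 11:55-13:25. Bianca: not fully free for 11:55-13:25. Yuki: not fully free for 11:55-13:25. Zara: not fully free for 11:55-13:25. Mei: free for 11:55-13:25.

Bianca, Yuki, Zara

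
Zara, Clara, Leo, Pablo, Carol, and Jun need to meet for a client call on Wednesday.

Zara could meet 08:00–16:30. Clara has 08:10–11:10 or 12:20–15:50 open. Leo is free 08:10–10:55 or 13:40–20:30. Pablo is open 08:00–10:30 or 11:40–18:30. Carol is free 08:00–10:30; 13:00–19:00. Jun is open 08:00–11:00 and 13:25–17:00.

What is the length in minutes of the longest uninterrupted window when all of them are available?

140

Zara ∩ Clara: 08:10-11:10, 12:20-15:50.
Zara ∩ Clara ∩ Leo: 08:10-10:55, 13:40-15:50.
Zara ∩ Clara ∩ Leo ∩ Pablo: 08:10-10:30, 13:40-15:50.
Zara ∩ Clara ∩ Leo ∩ Pablo ∩ Carol: 08:10-10:30, 13:40-15:50.
Zara ∩ Clara ∩ Leo ∩ Pablo ∩ Carol ∩ Jun: 08:10-10:30, 13:40-15:50.
The longest is 08:10-10:30 at 140 minutes.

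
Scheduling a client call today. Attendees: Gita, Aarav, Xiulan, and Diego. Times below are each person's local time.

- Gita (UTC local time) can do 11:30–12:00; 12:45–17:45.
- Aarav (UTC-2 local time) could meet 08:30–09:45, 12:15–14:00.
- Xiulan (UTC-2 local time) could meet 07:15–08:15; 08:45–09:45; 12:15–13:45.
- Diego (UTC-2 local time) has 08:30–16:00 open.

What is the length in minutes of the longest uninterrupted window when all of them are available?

Gita in UTC: 11:30-12:00, 12:45-17:45.
Aarav in UTC: 10:30-11:45, 14:15-16:00 (add 2h to convert from UTC-2).
Xiulan in UTC: 09:15-10:15, 10:45-11:45, 14:15-15:45 (add 2h to convert from UTC-2).
Diego in UTC: 10:30-18:00 (add 2h to convert from UTC-2).
Gita ∩ Aarav: 11:30-11:45, 14:15-16:00.
Gita ∩ Aarav ∩ Xiulan: 11:30-11:45, 14:15-15:45.
Gita ∩ Aarav ∩ Xiulan ∩ Diego: 11:30-11:45, 14:15-15:45.
The longest is 14:15-15:45 at 90 minutes.

90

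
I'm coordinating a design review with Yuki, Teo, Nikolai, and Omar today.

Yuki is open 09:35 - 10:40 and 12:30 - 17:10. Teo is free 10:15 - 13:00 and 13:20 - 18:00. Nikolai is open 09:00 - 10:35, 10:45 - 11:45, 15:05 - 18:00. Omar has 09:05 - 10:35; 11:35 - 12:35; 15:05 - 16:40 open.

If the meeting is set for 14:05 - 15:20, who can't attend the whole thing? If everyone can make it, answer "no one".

Nikolai, Omar

Yuki: free for 14:05-15:20. Teo: free for 14:05-15:20. Nikolai: not fully free for 14:05-15:20. Omar: not fully free for 14:05-15:20.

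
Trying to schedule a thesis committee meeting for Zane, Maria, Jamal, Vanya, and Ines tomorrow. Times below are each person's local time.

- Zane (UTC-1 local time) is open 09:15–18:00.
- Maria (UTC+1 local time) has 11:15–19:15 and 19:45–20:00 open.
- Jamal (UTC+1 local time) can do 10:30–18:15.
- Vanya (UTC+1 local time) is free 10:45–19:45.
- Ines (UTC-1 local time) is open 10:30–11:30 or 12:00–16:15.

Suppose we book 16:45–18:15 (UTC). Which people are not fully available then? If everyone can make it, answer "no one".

Zane in UTC: 10:15-19:00 (add 1h to convert from UTC-1).
Maria in UTC: 10:15-18:15, 18:45-19:00 (subtract 1h to convert from UTC+1).
Jamal in UTC: 09:30-17:15 (subtract 1h to convert from UTC+1).
Vanya in UTC: 09:45-18:45 (subtract 1h to convert from UTC+1).
Ines in UTC: 11:30-12:30, 13:00-17:15 (add 1h to convert from UTC-1).
Zane: free for 16:45-18:15. Maria: free for 16:45-18:15. Jamal: not fully free for 16:45-18:15. Vanya: free for 16:45-18:15. Ines: not fully free for 16:45-18:15.

Ines, Jamal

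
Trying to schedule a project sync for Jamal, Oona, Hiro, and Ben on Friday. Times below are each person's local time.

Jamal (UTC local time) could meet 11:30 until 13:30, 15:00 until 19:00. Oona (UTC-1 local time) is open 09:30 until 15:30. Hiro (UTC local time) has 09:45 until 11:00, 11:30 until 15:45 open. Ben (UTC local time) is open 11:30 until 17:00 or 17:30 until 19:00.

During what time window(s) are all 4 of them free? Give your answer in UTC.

Jamal in UTC: 11:30-13:30, 15:00-19:00.
Oona in UTC: 10:30-16:30 (add 1h to convert from UTC-1).
Hiro in UTC: 09:45-11:00, 11:30-15:45.
Ben in UTC: 11:30-17:00, 17:30-19:00.
Jamal ∩ Oona: 11:30-13:30, 15:00-16:30.
Jamal ∩ Oona ∩ Hiro: 11:30-13:30, 15:00-15:45.
Jamal ∩ Oona ∩ Hiro ∩ Ben: 11:30-13:30, 15:00-15:45.
Those are the intersection windows.

11:30-13:30, 15:00-15:45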